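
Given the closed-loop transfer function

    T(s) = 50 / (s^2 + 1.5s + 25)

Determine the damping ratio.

ζ = 0.15

Compare the denominator to the standard form s^2 + 2ζωₙs + ωₙ².
ωₙ² = 25, so ωₙ = 5 rad/s.
2ζωₙ = 1.5, so ζ = 1.5/(2·5) = 0.15.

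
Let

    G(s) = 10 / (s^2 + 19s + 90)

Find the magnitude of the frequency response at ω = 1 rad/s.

|G(j1)| ≈ 0.1099

Substitute s = j1: numerator = 10, denominator = 89 + j19.
|G(j1)| = |10| / |89 + j19| = 10 / 91.005 ≈ 0.1099.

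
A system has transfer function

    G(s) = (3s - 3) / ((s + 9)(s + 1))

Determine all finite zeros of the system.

Set the numerator to zero: 3s - 3 = 0, i.e. 3·(s - 1) = 0.
So s = 1.

s = 1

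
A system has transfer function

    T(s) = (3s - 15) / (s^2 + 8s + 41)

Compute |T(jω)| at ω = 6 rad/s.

|T(j6)| ≈ 0.4855

Substitute s = j6: numerator = -15 + j18, denominator = 5 + j48.
|T(j6)| = |-15 + j18| / |5 + j48| = 23.431 / 48.260 ≈ 0.4855.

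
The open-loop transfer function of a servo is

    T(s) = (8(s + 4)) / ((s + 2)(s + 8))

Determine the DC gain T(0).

At s = 0 each factor (s + a) contributes a and each (s^2 + bs + c) contributes c.
T(0) = 8·(4) / ((2) · (8)) = 32/16 = 2.

T(0) = 2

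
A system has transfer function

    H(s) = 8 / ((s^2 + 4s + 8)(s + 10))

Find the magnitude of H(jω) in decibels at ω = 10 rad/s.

|H(j10)|_dB ≈ -45.0 dB

Substitute s = j10: numerator = 8, denominator = -1320 - j520.
|H(j10)| = |8| / |-1320 - j520| = 8 / 1418.7 ≈ 0.005639.
In decibels: 20·log₁₀(0.005639) ≈ -45.0 dB.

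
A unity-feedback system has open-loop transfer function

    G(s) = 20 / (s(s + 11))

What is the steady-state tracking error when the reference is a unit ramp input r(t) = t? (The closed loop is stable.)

e_ss = 0.5500

G(s) has one pole at the origin.
This is a Type 1 system. Kv = lim_{s→0} s·G(s) = 20/11.
e_ss = 1/Kv = 1/(20/11) = 11/20 ≈ 0.5500.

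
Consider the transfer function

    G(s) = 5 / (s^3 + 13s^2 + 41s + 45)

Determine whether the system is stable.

The denominator s^3 + 13s^2 + 41s + 45 factors as (s + 9)(s^2 + 4s + 5), giving poles at s = -9, -2 + j, -2 - j.
Since all poles lie strictly in the left half-plane, the system is stable.

stable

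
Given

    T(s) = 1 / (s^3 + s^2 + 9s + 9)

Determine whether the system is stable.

The denominator s^3 + s^2 + 9s + 9 factors as (s^2 + 9)(s + 1), giving poles at s = 3j, -3j, -1.
Since the simple pole(s) at s = 3j, -3j lie on the jω-axis with none in the right half-plane, the system is marginally stable.

marginally stable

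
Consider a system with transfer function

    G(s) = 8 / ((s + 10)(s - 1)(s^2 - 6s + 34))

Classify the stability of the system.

The poles can be read from the denominator factors: s = -10, 1, 3 ± 5j.
Since the pole(s) at s = 1, 3 ± 5j lie in the right half-plane, the system is unstable.

unstable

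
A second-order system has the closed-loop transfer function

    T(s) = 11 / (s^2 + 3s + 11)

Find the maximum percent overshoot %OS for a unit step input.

%OS ≈ 20.3%

Comparing s^2 + 3s + 11 to s^2 + 2ζωₙs + ωₙ²: ωₙ = √11 ≈ 3.317 rad/s and ζ = 3/(2·√11) ≈ 0.4523.
%OS = 100·exp(−πζ/√(1−ζ²)) = 100·exp(−π·0.4523/√(1−0.4523²)) ≈ 20.3%.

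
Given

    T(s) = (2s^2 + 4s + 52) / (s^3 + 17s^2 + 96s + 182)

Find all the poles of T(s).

The poles are the roots of the denominator s^3 + 17s^2 + 96s + 182 = 0.
Trying s = -7: the polynomial evaluates to 0, so (s + 7) is a factor.
Dividing out leaves s^2 + 10s + 26 = 0.
The quadratic formula then gives s = -5 ± 1j.

s = -5 ± j, -7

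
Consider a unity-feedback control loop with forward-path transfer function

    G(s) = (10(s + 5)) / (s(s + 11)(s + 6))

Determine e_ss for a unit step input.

G(s) has one pole at the origin.
This is a Type 1 system; for a step input the steady-state error is zero.

e_ss = 0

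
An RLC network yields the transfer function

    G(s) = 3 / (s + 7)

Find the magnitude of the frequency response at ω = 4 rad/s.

Substitute s = j4: numerator = 3, denominator = 7 + j4.
|G(j4)| = |3| / |7 + j4| = 3 / 8.0623 ≈ 0.3721.

|G(j4)| ≈ 0.3721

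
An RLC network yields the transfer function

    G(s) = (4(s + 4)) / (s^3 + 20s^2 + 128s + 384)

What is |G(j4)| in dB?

Substitute s = j4: numerator = 16 + j16, denominator = 64 + j448.
|G(j4)| = |16 + j16| / |64 + j448| = 22.627 / 452.55 = 0.05000.
In decibels: 20·log₁₀(0.05000) ≈ -26.0 dB.

|G(j4)|_dB ≈ -26.0 dB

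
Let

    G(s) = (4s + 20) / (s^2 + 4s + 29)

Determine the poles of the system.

The poles are the roots of the denominator s^2 + 4s + 29 = 0.
Using the quadratic formula: s = (-4 ± √(-100))/2 = -2 ± 5j.

s = -2 + 5j, -2 - 5j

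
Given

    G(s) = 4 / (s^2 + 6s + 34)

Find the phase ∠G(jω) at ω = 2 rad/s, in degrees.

At s = j2: numerator = 4, denominator = 30 + j12.
∠G = ∠num − ∠den = 0° − (21.801°) = -21.80°.

∠G(j2) ≈ -21.80°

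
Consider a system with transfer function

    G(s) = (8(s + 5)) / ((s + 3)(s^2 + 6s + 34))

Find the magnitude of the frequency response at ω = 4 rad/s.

Substitute s = j4: numerator = 40 + j32, denominator = -42 + j144.
|G(j4)| = |40 + j32| / |-42 + j144| = 51.225 / 150 ≈ 0.3415.

|G(j4)| ≈ 0.3415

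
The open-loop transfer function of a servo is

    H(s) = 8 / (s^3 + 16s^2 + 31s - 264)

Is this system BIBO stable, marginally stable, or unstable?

The denominator s^3 + 16s^2 + 31s - 264 factors as (s + 8)(s + 11)(s - 3), giving poles at s = -8, -11, 3.
Since the pole(s) at s = 3 lie in the right half-plane, the system is unstable.

unstable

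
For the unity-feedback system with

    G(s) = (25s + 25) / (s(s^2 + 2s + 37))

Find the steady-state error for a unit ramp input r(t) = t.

e_ss = 1.480

G(s) has one pole at the origin.
This is a Type 1 system. Kv = lim_{s→0} s·G(s) = 25/37.
e_ss = 1/Kv = 1/(25/37) = 37/25 ≈ 1.480.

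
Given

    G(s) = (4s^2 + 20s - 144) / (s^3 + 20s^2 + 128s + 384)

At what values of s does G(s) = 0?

s = 4, -9

Set the numerator to zero: 4s^2 + 20s - 144 = 0, i.e. 4·(s^2 + 5s - 36) = 0.
Factoring: (s - 4)(s + 9) = 0.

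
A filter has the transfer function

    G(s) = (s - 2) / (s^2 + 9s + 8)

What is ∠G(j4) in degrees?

∠G(j4) ≈ 14.04°

At s = j4: numerator = -2 + j4, denominator = -8 + j36.
∠G = ∠num − ∠den = 116.57° − (102.53°) = 14.04°.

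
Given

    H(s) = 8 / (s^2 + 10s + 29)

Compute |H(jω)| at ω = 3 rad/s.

|H(j3)| ≈ 0.2219

Substitute s = j3: numerator = 8, denominator = 20 + j30.
|H(j3)| = |8| / |20 + j30| = 8 / 36.056 ≈ 0.2219.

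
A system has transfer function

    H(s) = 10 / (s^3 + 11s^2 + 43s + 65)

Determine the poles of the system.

The poles are the roots of the denominator s^3 + 11s^2 + 43s + 65 = 0.
Trying s = -5: the polynomial evaluates to 0, so (s + 5) is a factor.
Dividing out leaves s^2 + 6s + 13 = 0.
The quadratic formula then gives s = -3 ± 2j.

s = -3 + 2j, -3 - 2j, -5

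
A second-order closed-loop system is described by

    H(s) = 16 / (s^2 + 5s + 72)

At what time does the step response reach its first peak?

Comparing s^2 + 5s + 72 to s^2 + 2ζωₙs + ωₙ²: ωₙ = √72 ≈ 8.485 rad/s and ζ = 5/(2·√72) ≈ 0.2946.
ζωₙ = 5/2 = 2.5, so ω_d = ωₙ√(1−ζ²) = √(ωₙ² − (ζωₙ)²) = √(72 − 2.5²) = √65.75 ≈ 8.109 rad/s.
t_p = π/ω_d = π/8.109 ≈ 0.3874 s.

t_p ≈ 0.3874 s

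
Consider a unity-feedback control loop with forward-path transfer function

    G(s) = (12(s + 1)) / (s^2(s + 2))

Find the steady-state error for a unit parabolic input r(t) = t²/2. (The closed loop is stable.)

G(s) has 2 poles at the origin.
This is a Type 2 system. Ka = lim_{s→0} s^2·G(s) = 12/2 = 6.
e_ss = 1/Ka = 1/(6) = 1/6 ≈ 0.1667.

e_ss = 0.1667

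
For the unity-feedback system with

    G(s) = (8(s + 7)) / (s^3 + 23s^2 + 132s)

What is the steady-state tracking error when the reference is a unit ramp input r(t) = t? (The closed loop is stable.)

G(s) has one pole at the origin.
This is a Type 1 system. Kv = lim_{s→0} s·G(s) = 56/132 = 14/33.
e_ss = 1/Kv = 1/(14/33) = 33/14 ≈ 2.357.

e_ss = 2.357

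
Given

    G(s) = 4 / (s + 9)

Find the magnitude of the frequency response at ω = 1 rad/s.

|G(j1)| ≈ 0.4417

Substitute s = j1: numerator = 4, denominator = 9 + j1.
|G(j1)| = |4| / |9 + j1| = 4 / 9.0554 ≈ 0.4417.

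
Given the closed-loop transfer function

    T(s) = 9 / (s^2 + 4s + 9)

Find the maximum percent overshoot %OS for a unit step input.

%OS ≈ 6.02%

Comparing s^2 + 4s + 9 to s^2 + 2ζωₙs + ωₙ²: ωₙ = 3 rad/s and ζ = 4/(2·3) ≈ 0.6667.
%OS = 100·exp(−πζ/√(1−ζ²)) = 100·exp(−π·0.6667/√(1−0.6667²)) ≈ 6.02%.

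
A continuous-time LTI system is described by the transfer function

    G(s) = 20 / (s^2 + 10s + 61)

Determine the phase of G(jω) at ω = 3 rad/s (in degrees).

∠G(j3) ≈ -29.98°

At s = j3: numerator = 20, denominator = 52 + j30.
∠G = ∠num − ∠den = 0° − (29.982°) = -29.98°.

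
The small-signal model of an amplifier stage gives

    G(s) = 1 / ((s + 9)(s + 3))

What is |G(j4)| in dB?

Substitute s = j4: numerator = 1, denominator = 11 + j48.
|G(j4)| = |1| / |11 + j48| = 1 / 49.244 ≈ 0.02031.
In decibels: 20·log₁₀(0.02031) ≈ -33.8 dB.

|G(j4)|_dB ≈ -33.8 dB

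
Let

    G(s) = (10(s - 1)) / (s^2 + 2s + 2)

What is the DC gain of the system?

At s = 0 each factor (s + a) contributes a and each (s^2 + bs + c) contributes c.
G(0) = 10·(-1) / ((2)) = -10/2 = -5.

G(0) = -5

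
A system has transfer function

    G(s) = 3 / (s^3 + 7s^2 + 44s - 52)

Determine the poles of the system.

s = -4 + 6j, -4 - 6j, 1

The poles are the roots of the denominator s^3 + 7s^2 + 44s - 52 = 0.
Trying s = 1: the polynomial evaluates to 0, so (s - 1) is a factor.
Dividing out leaves s^2 + 8s + 52 = 0.
The quadratic formula then gives s = -4 ± 6j.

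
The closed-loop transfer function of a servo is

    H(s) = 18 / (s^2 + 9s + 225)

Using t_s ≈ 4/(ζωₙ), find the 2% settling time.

t_s ≈ 0.8889 s

Comparing s^2 + 9s + 225 to s^2 + 2ζωₙs + ωₙ²: ωₙ = 15 rad/s and ζ = 9/(2·15) = 0.3.
ζωₙ = 9/2 = 4.5, so t_s ≈ 4/(ζωₙ) = 4/4.5 ≈ 0.8889 s.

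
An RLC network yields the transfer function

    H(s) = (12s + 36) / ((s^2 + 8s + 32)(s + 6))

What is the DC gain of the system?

Set s = 0: H(0) = (36) / (192) = 3/16.

H(0) = 3/16 ≈ 0.1875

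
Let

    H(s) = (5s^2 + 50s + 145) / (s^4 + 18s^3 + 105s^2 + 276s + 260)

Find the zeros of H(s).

s = -5 ± 2j

Set the numerator to zero: 5s^2 + 50s + 145 = 0, i.e. 5·(s^2 + 10s + 29) = 0.
Factoring: (s^2 + 10s + 29) = 0.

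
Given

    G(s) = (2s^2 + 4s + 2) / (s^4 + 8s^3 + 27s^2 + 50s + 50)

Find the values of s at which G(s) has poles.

The poles are the roots of the denominator s^4 + 8s^3 + 27s^2 + 50s + 50 = 0.
No real roots exist; factor into two real quadratics: (s^2 + 2s + 5)(s^2 + 6s + 10) = 0.
Each quadratic gives a conjugate pair via the quadratic formula.

s = -1 + 2j, -1 - 2j, -3 + j, -3 - j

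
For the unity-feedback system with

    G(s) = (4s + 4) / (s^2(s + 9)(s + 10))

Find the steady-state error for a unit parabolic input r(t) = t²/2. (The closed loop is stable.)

G(s) has 2 poles at the origin.
This is a Type 2 system. Ka = lim_{s→0} s^2·G(s) = 4/90 = 2/45.
e_ss = 1/Ka = 1/(2/45) = 45/2 ≈ 22.50.

e_ss = 22.50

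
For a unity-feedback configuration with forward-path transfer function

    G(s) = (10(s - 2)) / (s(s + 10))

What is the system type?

Type 1

The denominator has 1 factor of s at the origin (free integrator), so this is a Type 1 system.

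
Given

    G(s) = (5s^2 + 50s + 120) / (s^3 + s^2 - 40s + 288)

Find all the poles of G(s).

s = 4 ± 4j, -9

The poles are the roots of the denominator s^3 + s^2 - 40s + 288 = 0.
Trying s = -9: the polynomial evaluates to 0, so (s + 9) is a factor.
Dividing out leaves s^2 - 8s + 32 = 0.
The quadratic formula then gives s = 4 ± 4j.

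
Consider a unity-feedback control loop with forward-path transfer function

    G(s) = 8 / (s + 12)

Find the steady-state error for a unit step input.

e_ss = 0.6000

G(s) has no poles at the origin.
This is a Type 0 system. Kp = lim_{s→0} G(s) = 8/12 = 2/3.
e_ss = 1/(1 + Kp) = 1/(1 + 2/3) = 3/5 ≈ 0.6000.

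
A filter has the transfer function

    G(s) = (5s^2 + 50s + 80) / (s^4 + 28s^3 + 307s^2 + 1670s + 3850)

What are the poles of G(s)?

The poles are the roots of the denominator s^4 + 28s^3 + 307s^2 + 1670s + 3850 = 0.
Trying s = -11: the polynomial evaluates to 0, so (s + 11) is a factor.
Dividing out leaves s^3 + 17s^2 + 120s + 350 = 0.
This factors further as (s + 7)(s^2 + 10s + 50) = 0.

s = -11, -7, -5 ± 5j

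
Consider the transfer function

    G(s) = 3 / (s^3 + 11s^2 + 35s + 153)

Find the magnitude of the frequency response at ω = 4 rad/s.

|G(j4)| ≈ 0.03778

Substitute s = j4: numerator = 3, denominator = -23 + j76.
|G(j4)| = |3| / |-23 + j76| = 3 / 79.404 ≈ 0.03778.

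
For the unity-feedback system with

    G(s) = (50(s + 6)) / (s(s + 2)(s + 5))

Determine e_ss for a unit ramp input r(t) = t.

e_ss = 0.03333

G(s) has one pole at the origin.
This is a Type 1 system. Kv = lim_{s→0} s·G(s) = 300/10 = 30.
e_ss = 1/Kv = 1/(30) = 1/30 ≈ 0.03333.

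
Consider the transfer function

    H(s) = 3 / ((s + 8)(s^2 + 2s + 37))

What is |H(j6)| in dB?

|H(j6)|_dB ≈ -32.1 dB

Substitute s = j6: numerator = 3, denominator = -64 + j102.
|H(j6)| = |3| / |-64 + j102| = 3 / 120.42 ≈ 0.02491.
In decibels: 20·log₁₀(0.02491) ≈ -32.1 dB.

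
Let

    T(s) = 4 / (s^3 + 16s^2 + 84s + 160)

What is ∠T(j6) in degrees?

At s = j6: numerator = 4, denominator = -416 + j288.
∠T = ∠num − ∠den = 0° − (145.30°) = -145.3°.

∠T(j6) ≈ -145.3°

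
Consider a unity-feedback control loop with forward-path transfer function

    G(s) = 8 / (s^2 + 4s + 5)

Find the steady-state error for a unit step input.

G(s) has no poles at the origin.
This is a Type 0 system. Kp = lim_{s→0} G(s) = 8/5.
e_ss = 1/(1 + Kp) = 1/(1 + 8/5) = 5/13 ≈ 0.3846.

e_ss = 0.3846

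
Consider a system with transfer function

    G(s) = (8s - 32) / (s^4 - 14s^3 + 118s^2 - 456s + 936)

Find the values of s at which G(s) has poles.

The poles are the roots of the denominator s^4 - 14s^3 + 118s^2 - 456s + 936 = 0.
No real roots exist; factor into two real quadratics: (s^2 - 8s + 52)(s^2 - 6s + 18) = 0.
Each quadratic gives a conjugate pair via the quadratic formula.

s = 4 ± 6j, 3 ± 3j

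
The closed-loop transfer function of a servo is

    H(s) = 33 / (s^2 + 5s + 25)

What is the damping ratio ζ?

ζ = 0.5

Compare the denominator to the standard form s^2 + 2ζωₙs + ωₙ².
ωₙ² = 25, so ωₙ = 5 rad/s.
2ζωₙ = 5, so ζ = 5/(2·5) = 0.5.
With ζ = 0.5 the response is underdamped.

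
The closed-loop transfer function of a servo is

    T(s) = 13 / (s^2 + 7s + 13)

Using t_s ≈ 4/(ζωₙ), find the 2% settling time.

t_s ≈ 1.143 s

Comparing s^2 + 7s + 13 to s^2 + 2ζωₙs + ωₙ²: ωₙ = √13 ≈ 3.606 rad/s and ζ = 7/(2·√13) ≈ 0.9707.
ζωₙ = 7/2 = 3.5, so t_s ≈ 4/(ζωₙ) = 4/3.5 ≈ 1.143 s.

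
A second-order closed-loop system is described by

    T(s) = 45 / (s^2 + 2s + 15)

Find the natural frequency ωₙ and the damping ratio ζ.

ωₙ ≈ 3.873 rad/s, ζ ≈ 0.2582

Compare the denominator to the standard form s^2 + 2ζωₙs + ωₙ².
ωₙ² = 15, so ωₙ = √15 ≈ 3.873 rad/s.
2ζωₙ = 2, so ζ = 2/(2·√15) ≈ 0.2582.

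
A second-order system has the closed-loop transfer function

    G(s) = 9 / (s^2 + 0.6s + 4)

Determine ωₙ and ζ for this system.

ωₙ = 2 rad/s, ζ = 0.15

Compare the denominator to the standard form s^2 + 2ζωₙs + ωₙ².
ωₙ² = 4, so ωₙ = 2 rad/s.
2ζωₙ = 0.6, so ζ = 0.6/(2·2) = 0.15.
With ζ = 0.15 the response is underdamped.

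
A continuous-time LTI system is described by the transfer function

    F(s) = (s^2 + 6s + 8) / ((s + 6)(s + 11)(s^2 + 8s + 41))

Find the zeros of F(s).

s = -2, -4

Set the numerator to zero: s^2 + 6s + 8 = 0.
Factoring: (s + 2)(s + 4) = 0.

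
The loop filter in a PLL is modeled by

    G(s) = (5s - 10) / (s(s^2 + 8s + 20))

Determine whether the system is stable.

marginally stable

The poles can be read from the denominator factors: s = 0, -4 ± 2j.
Since the simple pole(s) at s = 0 lie on the jω-axis with none in the right half-plane, the system is marginally stable.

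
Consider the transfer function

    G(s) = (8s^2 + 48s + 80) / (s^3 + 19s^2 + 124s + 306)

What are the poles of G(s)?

The poles are the roots of the denominator s^3 + 19s^2 + 124s + 306 = 0.
Trying s = -9: the polynomial evaluates to 0, so (s + 9) is a factor.
Dividing out leaves s^2 + 10s + 34 = 0.
The quadratic formula then gives s = -5 ± 3j.

s = -5 + 3j, -5 - 3j, -9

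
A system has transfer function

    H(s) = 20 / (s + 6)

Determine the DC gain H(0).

H(0) = 10/3 ≈ 3.333

At s = 0 each factor (s + a) contributes a and each (s^2 + bs + c) contributes c.
H(0) = 20·1 / ((6)) = 20/6 = 10/3.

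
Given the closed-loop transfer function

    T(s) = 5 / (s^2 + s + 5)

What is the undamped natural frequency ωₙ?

ωₙ ≈ 2.236 rad/s

Compare the denominator to the standard form s^2 + 2ζωₙs + ωₙ².
ωₙ² = 5, so ωₙ = √5 ≈ 2.236 rad/s.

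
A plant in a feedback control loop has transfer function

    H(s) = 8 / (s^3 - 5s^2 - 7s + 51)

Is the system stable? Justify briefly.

The denominator s^3 - 5s^2 - 7s + 51 factors as (s^2 - 8s + 17)(s + 3), giving poles at s = 4 + j, 4 - j, -3.
Since the pole(s) at s = 4 ± j lie in the right half-plane, the system is unstable.

unstable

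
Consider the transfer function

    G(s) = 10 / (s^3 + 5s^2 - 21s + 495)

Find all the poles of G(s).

The poles are the roots of the denominator s^3 + 5s^2 - 21s + 495 = 0.
Trying s = -11: the polynomial evaluates to 0, so (s + 11) is a factor.
Dividing out leaves s^2 - 6s + 45 = 0.
The quadratic formula then gives s = 3 ± 6j.

s = 3 ± 6j, -11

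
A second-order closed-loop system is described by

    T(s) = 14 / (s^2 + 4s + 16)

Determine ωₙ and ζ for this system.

ωₙ = 4 rad/s, ζ = 0.5

Compare the denominator to the standard form s^2 + 2ζωₙs + ωₙ².
ωₙ² = 16, so ωₙ = 4 rad/s.
2ζωₙ = 4, so ζ = 4/(2·4) = 0.5.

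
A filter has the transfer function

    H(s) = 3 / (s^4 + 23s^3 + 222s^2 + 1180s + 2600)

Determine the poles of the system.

The poles are the roots of the denominator s^4 + 23s^3 + 222s^2 + 1180s + 2600 = 0.
Trying s = -10: the polynomial evaluates to 0, so (s + 10) is a factor.
Dividing out leaves s^3 + 13s^2 + 92s + 260 = 0.
This factors further as (s^2 + 8s + 52)(s + 5) = 0.

s = -4 ± 6j, -10, -5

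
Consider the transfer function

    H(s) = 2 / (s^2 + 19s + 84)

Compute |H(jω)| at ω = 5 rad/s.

|H(j5)| ≈ 0.01788

Substitute s = j5: numerator = 2, denominator = 59 + j95.
|H(j5)| = |2| / |59 + j95| = 2 / 111.83 ≈ 0.01788.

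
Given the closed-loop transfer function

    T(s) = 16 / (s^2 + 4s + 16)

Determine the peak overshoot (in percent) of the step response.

%OS ≈ 16.3%

Comparing s^2 + 4s + 16 to s^2 + 2ζωₙs + ωₙ²: ωₙ = 4 rad/s and ζ = 4/(2·4) = 0.5.
%OS = 100·exp(−πζ/√(1−ζ²)) = 100·exp(−π·0.5/√(1−0.5²)) ≈ 16.3%.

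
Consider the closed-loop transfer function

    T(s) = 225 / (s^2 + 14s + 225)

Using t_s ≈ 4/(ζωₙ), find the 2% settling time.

Comparing s^2 + 14s + 225 to s^2 + 2ζωₙs + ωₙ²: ωₙ = 15 rad/s and ζ = 14/(2·15) ≈ 0.4667.
ζωₙ = 14/2 = 7, so t_s ≈ 4/(ζωₙ) = 4/7 ≈ 0.5714 s.

t_s ≈ 0.5714 s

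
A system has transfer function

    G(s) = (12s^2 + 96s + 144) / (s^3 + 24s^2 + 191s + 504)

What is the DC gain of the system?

G(0) = 2/7 ≈ 0.2857

Set s = 0: G(0) = (144) / (504) = 2/7.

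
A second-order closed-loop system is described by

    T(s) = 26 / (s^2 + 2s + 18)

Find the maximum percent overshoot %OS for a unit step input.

Comparing s^2 + 2s + 18 to s^2 + 2ζωₙs + ωₙ²: ωₙ = √18 ≈ 4.243 rad/s and ζ = 2/(2·√18) ≈ 0.2357.
%OS = 100·exp(−πζ/√(1−ζ²)) = 100·exp(−π·0.2357/√(1−0.2357²)) ≈ 46.7%.

%OS ≈ 46.7%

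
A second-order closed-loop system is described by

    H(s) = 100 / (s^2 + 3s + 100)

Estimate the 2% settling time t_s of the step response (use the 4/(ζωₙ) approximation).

Comparing s^2 + 3s + 100 to s^2 + 2ζωₙs + ωₙ²: ωₙ = 10 rad/s and ζ = 3/(2·10) = 0.15.
ζωₙ = 3/2 = 1.5, so t_s ≈ 4/(ζωₙ) = 4/1.5 ≈ 2.667 s.

t_s ≈ 2.667 s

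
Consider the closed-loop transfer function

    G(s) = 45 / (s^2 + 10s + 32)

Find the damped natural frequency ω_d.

ω_d ≈ 2.646 rad/s

Comparing s^2 + 10s + 32 to s^2 + 2ζωₙs + ωₙ²: ωₙ = √32 ≈ 5.657 rad/s and ζ = 10/(2·√32) ≈ 0.8839.
ζωₙ = 10/2 = 5, so ω_d = ωₙ√(1−ζ²) = √(ωₙ² − (ζωₙ)²) = √(32 − 5²) = √7 ≈ 2.646 rad/s.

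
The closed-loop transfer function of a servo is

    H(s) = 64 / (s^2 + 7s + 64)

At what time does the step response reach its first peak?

Comparing s^2 + 7s + 64 to s^2 + 2ζωₙs + ωₙ²: ωₙ = 8 rad/s and ζ = 7/(2·8) = 0.4375.
ζωₙ = 7/2 = 3.5, so ω_d = ωₙ√(1−ζ²) = √(ωₙ² − (ζωₙ)²) = √(64 − 3.5²) = √51.75 ≈ 7.194 rad/s.
t_p = π/ω_d = π/7.194 ≈ 0.4367 s.

t_p ≈ 0.4367 s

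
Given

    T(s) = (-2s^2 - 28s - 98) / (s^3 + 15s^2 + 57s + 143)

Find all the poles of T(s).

The poles are the roots of the denominator s^3 + 15s^2 + 57s + 143 = 0.
Trying s = -11: the polynomial evaluates to 0, so (s + 11) is a factor.
Dividing out leaves s^2 + 4s + 13 = 0.
The quadratic formula then gives s = -2 ± 3j.

s = -2 + 3j, -2 - 3j, -11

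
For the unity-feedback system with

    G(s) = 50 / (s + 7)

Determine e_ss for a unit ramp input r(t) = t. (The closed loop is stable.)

G(s) has no poles at the origin.
This is a Type 0 system; Kv = lim_{s→0} s·G(s) = 0, so the steady-state error for a ramp input is infinite.

e_ss = ∞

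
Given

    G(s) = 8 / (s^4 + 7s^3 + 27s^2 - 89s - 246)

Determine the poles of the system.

The poles are the roots of the denominator s^4 + 7s^3 + 27s^2 - 89s - 246 = 0.
Trying s = -2: the polynomial evaluates to 0, so (s + 2) is a factor.
Dividing out leaves s^3 + 5s^2 + 17s - 123 = 0.
This factors further as (s^2 + 8s + 41)(s - 3) = 0.

s = -4 ± 5j, -2, 3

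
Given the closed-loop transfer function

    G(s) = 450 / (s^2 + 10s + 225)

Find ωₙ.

Compare the denominator to the standard form s^2 + 2ζωₙs + ωₙ².
ωₙ² = 225, so ωₙ = 15 rad/s.

ωₙ = 15 rad/s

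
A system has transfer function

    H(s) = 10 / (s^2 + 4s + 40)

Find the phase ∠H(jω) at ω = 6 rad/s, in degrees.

At s = j6: numerator = 10, denominator = 4 + j24.
∠H = ∠num − ∠den = 0° − (80.538°) = -80.54°.

∠H(j6) ≈ -80.54°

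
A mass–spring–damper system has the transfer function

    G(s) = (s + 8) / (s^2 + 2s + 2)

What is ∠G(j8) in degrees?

At s = j8: numerator = 8 + j8, denominator = -62 + j16.
∠G = ∠num − ∠den = 45° − (165.53°) = -120.5°.

∠G(j8) ≈ -120.5°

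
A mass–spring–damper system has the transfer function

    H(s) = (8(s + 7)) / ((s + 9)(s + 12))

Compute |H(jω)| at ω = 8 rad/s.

|H(j8)| ≈ 0.4897

Substitute s = j8: numerator = 56 + j64, denominator = 44 + j168.
|H(j8)| = |56 + j64| / |44 + j168| = 85.041 / 173.67 ≈ 0.4897.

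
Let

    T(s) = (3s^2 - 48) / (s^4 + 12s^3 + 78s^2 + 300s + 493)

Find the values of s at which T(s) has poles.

The poles are the roots of the denominator s^4 + 12s^3 + 78s^2 + 300s + 493 = 0.
No real roots exist; factor into two real quadratics: (s^2 + 4s + 29)(s^2 + 8s + 17) = 0.
Each quadratic gives a conjugate pair via the quadratic formula.

s = -2 ± 5j, -4 ± j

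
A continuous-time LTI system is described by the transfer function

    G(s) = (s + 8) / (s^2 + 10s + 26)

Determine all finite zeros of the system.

Set the numerator to zero: s + 8 = 0.
So s = -8.

s = -8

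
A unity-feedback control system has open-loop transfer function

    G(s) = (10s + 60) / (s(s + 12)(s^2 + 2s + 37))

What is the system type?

The denominator has 1 factor of s at the origin (free integrator), so this is a Type 1 system.

Type 1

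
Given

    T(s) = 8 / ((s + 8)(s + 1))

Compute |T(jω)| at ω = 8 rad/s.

Substitute s = j8: numerator = 8, denominator = -56 + j72.
|T(j8)| = |8| / |-56 + j72| = 8 / 91.214 ≈ 0.08771.

|T(j8)| ≈ 0.08771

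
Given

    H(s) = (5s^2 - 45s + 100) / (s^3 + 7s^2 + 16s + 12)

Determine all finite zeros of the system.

Set the numerator to zero: 5s^2 - 45s + 100 = 0, i.e. 5·(s^2 - 9s + 20) = 0.
Factoring: (s - 4)(s - 5) = 0.

s = 4, 5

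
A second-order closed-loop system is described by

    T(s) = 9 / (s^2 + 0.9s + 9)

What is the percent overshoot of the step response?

Comparing s^2 + 0.9s + 9 to s^2 + 2ζωₙs + ωₙ²: ωₙ = 3 rad/s and ζ = 0.9/(2·3) = 0.15.
%OS = 100·exp(−πζ/√(1−ζ²)) = 100·exp(−π·0.15/√(1−0.15²)) ≈ 62.1%.

%OS ≈ 62.1%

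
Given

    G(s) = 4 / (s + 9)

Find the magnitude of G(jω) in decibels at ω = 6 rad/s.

|G(j6)|_dB ≈ -8.64 dB

Substitute s = j6: numerator = 4, denominator = 9 + j6.
|G(j6)| = |4| / |9 + j6| = 4 / 10.817 ≈ 0.3698.
In decibels: 20·log₁₀(0.3698) ≈ -8.64 dB.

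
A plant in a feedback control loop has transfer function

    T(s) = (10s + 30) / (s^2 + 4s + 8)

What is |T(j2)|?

Substitute s = j2: numerator = 30 + j20, denominator = 4 + j8.
|T(j2)| = |30 + j20| / |4 + j8| = 36.056 / 8.9443 ≈ 4.031.

|T(j2)| ≈ 4.031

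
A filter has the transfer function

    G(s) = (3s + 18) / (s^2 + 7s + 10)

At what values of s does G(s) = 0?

Set the numerator to zero: 3s + 18 = 0, i.e. 3·(s + 6) = 0.
So s = -6.

s = -6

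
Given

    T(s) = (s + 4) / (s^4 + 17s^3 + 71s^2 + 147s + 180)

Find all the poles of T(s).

s = -12, -1 ± 2j, -3

The poles are the roots of the denominator s^4 + 17s^3 + 71s^2 + 147s + 180 = 0.
Trying s = -12: the polynomial evaluates to 0, so (s + 12) is a factor.
Dividing out leaves s^3 + 5s^2 + 11s + 15 = 0.
This factors further as (s^2 + 2s + 5)(s + 3) = 0.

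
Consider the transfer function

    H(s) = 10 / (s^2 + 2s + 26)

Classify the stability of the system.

The poles can be read from the denominator factors: s = -1 + 5j, -1 - 5j.
Since all poles lie strictly in the left half-plane, the system is stable.

stable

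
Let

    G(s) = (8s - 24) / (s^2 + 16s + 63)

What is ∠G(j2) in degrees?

∠G(j2) ≈ 117.8°

At s = j2: numerator = -24 + j16, denominator = 59 + j32.
∠G = ∠num − ∠den = 146.31° − (28.474°) = 117.8°.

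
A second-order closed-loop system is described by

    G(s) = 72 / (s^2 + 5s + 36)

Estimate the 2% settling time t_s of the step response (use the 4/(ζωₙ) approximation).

Comparing s^2 + 5s + 36 to s^2 + 2ζωₙs + ωₙ²: ωₙ = 6 rad/s and ζ = 5/(2·6) ≈ 0.4167.
ζωₙ = 5/2 = 2.5, so t_s ≈ 4/(ζωₙ) = 4/2.5 = 1.600 s.

t_s ≈ 1.600 s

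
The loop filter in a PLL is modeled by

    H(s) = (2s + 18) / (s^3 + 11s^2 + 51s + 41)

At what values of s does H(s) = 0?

s = -9

Set the numerator to zero: 2s + 18 = 0, i.e. 2·(s + 9) = 0.
So s = -9.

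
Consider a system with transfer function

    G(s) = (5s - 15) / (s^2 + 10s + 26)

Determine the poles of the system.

s = -5 ± j

The poles are the roots of the denominator s^2 + 10s + 26 = 0.
Using the quadratic formula: s = (-10 ± √(-4))/2 = -5 ± 1j.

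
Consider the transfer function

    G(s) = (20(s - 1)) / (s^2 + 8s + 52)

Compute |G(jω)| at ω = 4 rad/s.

|G(j4)| ≈ 1.712

Substitute s = j4: numerator = -20 + j80, denominator = 36 + j32.
|G(j4)| = |-20 + j80| / |36 + j32| = 82.462 / 48.166 ≈ 1.712.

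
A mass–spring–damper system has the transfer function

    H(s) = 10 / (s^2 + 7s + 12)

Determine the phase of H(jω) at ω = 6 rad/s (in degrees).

∠H(j6) ≈ -119.7°

At s = j6: numerator = 10, denominator = -24 + j42.
∠H = ∠num − ∠den = 0° − (119.74°) = -119.7°.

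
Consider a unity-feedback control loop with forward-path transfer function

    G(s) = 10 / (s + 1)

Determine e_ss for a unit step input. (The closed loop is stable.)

G(s) has no poles at the origin.
This is a Type 0 system. Kp = lim_{s→0} G(s) = 10/1.
e_ss = 1/(1 + Kp) = 1/(1 + 10) = 1/11 ≈ 0.09091.

e_ss = 0.09091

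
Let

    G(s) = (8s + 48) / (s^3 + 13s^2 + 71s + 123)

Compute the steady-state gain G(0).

Set s = 0: G(0) = (48) / (123) = 16/41.

G(0) = 16/41 ≈ 0.3902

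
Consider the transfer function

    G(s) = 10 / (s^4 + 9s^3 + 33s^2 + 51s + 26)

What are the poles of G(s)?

s = -3 ± 2j, -2, -1

The poles are the roots of the denominator s^4 + 9s^3 + 33s^2 + 51s + 26 = 0.
Trying s = -2: the polynomial evaluates to 0, so (s + 2) is a factor.
Dividing out leaves s^3 + 7s^2 + 19s + 13 = 0.
This factors further as (s^2 + 6s + 13)(s + 1) = 0.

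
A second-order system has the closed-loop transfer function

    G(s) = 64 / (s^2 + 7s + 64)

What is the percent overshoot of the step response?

Comparing s^2 + 7s + 64 to s^2 + 2ζωₙs + ωₙ²: ωₙ = 8 rad/s and ζ = 7/(2·8) = 0.4375.
%OS = 100·exp(−πζ/√(1−ζ²)) = 100·exp(−π·0.4375/√(1−0.4375²)) ≈ 21.7%.

%OS ≈ 21.7%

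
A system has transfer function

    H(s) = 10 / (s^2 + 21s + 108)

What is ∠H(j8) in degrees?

∠H(j8) ≈ -75.32°

At s = j8: numerator = 10, denominator = 44 + j168.
∠H = ∠num − ∠den = 0° − (75.324°) = -75.32°.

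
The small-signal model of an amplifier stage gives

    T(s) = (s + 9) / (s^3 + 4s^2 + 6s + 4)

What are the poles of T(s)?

s = -1 ± j, -2

The poles are the roots of the denominator s^3 + 4s^2 + 6s + 4 = 0.
Trying s = -2: the polynomial evaluates to 0, so (s + 2) is a factor.
Dividing out leaves s^2 + 2s + 2 = 0.
The quadratic formula then gives s = -1 ± 1j.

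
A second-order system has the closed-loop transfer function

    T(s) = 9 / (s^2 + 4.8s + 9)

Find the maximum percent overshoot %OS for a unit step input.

Comparing s^2 + 4.8s + 9 to s^2 + 2ζωₙs + ωₙ²: ωₙ = 3 rad/s and ζ = 4.8/(2·3) = 0.8.
%OS = 100·exp(−πζ/√(1−ζ²)) = 100·exp(−π·0.8/√(1−0.8²)) ≈ 1.52%.

%OS ≈ 1.52%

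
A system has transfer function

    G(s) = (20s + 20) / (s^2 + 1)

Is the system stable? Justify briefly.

marginally stable

The denominator s^2 + 1 factors as (s^2 + 1), giving poles at s = ±j.
Since the simple pole(s) at s = j, -j lie on the jω-axis with none in the right half-plane, the system is marginally stable.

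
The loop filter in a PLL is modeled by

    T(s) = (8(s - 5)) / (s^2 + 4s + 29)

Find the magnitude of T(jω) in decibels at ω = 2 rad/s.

Substitute s = j2: numerator = -40 + j16, denominator = 25 + j8.
|T(j2)| = |-40 + j16| / |25 + j8| = 43.081 / 26.249 ≈ 1.641.
In decibels: 20·log₁₀(1.641) ≈ 4.30 dB.

|T(j2)|_dB ≈ 4.30 dB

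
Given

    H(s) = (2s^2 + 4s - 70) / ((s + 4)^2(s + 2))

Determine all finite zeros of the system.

s = 5, -7

Set the numerator to zero: 2s^2 + 4s - 70 = 0, i.e. 2·(s^2 + 2s - 35) = 0.
Factoring: (s - 5)(s + 7) = 0.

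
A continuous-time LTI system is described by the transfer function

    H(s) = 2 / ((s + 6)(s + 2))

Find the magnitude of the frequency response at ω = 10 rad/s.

|H(j10)| ≈ 0.01682

Substitute s = j10: numerator = 2, denominator = -88 + j80.
|H(j10)| = |2| / |-88 + j80| = 2 / 118.93 ≈ 0.01682.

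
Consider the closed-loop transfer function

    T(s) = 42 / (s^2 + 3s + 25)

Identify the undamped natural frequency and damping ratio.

ωₙ = 5 rad/s, ζ = 0.3

Compare the denominator to the standard form s^2 + 2ζωₙs + ωₙ².
ωₙ² = 25, so ωₙ = 5 rad/s.
2ζωₙ = 3, so ζ = 3/(2·5) = 0.3.
With ζ = 0.3 the response is underdamped.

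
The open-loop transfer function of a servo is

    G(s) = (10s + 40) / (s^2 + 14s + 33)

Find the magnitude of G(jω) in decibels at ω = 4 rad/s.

Substitute s = j4: numerator = 40 + j40, denominator = 17 + j56.
|G(j4)| = |40 + j40| / |17 + j56| = 56.569 / 58.523 ≈ 0.9666.
In decibels: 20·log₁₀(0.9666) ≈ -0.295 dB.

|G(j4)|_dB ≈ -0.295 dB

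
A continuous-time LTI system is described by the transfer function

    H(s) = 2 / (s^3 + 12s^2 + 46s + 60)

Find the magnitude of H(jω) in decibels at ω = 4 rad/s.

|H(j4)|_dB ≈ -39.0 dB

Substitute s = j4: numerator = 2, denominator = -132 + j120.
|H(j4)| = |2| / |-132 + j120| = 2 / 178.39 ≈ 0.01121.
In decibels: 20·log₁₀(0.01121) ≈ -39.0 dB.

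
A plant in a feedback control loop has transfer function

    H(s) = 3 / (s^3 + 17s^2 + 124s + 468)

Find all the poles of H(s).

s = -4 + 6j, -4 - 6j, -9

The poles are the roots of the denominator s^3 + 17s^2 + 124s + 468 = 0.
Trying s = -9: the polynomial evaluates to 0, so (s + 9) is a factor.
Dividing out leaves s^2 + 8s + 52 = 0.
The quadratic formula then gives s = -4 ± 6j.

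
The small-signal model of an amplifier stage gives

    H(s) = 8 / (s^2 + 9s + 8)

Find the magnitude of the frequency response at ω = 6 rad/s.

|H(j6)| ≈ 0.1315

Substitute s = j6: numerator = 8, denominator = -28 + j54.
|H(j6)| = |8| / |-28 + j54| = 8 / 60.828 ≈ 0.1315.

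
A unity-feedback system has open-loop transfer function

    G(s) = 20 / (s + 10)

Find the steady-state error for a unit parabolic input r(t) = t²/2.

G(s) has no poles at the origin.
This is a Type 0 system; Ka = lim_{s→0} s^2·G(s) = 0, so the steady-state error for a parabola input is infinite.

e_ss = ∞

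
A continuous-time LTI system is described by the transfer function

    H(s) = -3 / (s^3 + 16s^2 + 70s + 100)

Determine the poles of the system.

s = -10, -3 + j, -3 - j

The poles are the roots of the denominator s^3 + 16s^2 + 70s + 100 = 0.
Trying s = -10: the polynomial evaluates to 0, so (s + 10) is a factor.
Dividing out leaves s^2 + 6s + 10 = 0.
The quadratic formula then gives s = -3 ± 1j.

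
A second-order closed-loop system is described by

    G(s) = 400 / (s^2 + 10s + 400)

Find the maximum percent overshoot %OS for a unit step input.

%OS ≈ 44.4%

Comparing s^2 + 10s + 400 to s^2 + 2ζωₙs + ωₙ²: ωₙ = 20 rad/s and ζ = 10/(2·20) = 0.25.
%OS = 100·exp(−πζ/√(1−ζ²)) = 100·exp(−π·0.25/√(1−0.25²)) ≈ 44.4%.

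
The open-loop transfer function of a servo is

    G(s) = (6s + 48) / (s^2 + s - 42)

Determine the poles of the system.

The poles are the roots of the denominator s^2 + s - 42 = 0.
Factoring: (s + 7)(s - 6) = 0, so s = -7 and s = 6.

s = -7, 6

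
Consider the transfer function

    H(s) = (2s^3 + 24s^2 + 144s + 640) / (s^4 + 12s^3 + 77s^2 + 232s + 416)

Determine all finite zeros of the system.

Set the numerator to zero: 2s^3 + 24s^2 + 144s + 640 = 0, i.e. 2·(s^3 + 12s^2 + 72s + 320) = 0.
Factoring: (s^2 + 4s + 40)(s + 8) = 0.

s = -2 ± 6j, -8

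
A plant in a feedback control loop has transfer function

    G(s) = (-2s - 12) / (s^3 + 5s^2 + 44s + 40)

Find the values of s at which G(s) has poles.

The poles are the roots of the denominator s^3 + 5s^2 + 44s + 40 = 0.
Trying s = -1: the polynomial evaluates to 0, so (s + 1) is a factor.
Dividing out leaves s^2 + 4s + 40 = 0.
The quadratic formula then gives s = -2 ± 6j.

s = -1, -2 ± 6j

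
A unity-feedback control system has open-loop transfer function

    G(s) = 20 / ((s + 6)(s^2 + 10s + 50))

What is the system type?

Type 0

The denominator has no factor of s at the origin — no free integrator — so this is a Type 0 system.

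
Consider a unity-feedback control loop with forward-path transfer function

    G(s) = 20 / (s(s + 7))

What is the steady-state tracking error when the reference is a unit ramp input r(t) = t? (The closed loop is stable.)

G(s) has one pole at the origin.
This is a Type 1 system. Kv = lim_{s→0} s·G(s) = 20/7.
e_ss = 1/Kv = 1/(20/7) = 7/20 ≈ 0.3500.

e_ss = 0.3500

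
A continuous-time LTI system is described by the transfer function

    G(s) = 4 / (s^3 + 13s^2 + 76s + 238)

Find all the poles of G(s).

The poles are the roots of the denominator s^3 + 13s^2 + 76s + 238 = 0.
Trying s = -7: the polynomial evaluates to 0, so (s + 7) is a factor.
Dividing out leaves s^2 + 6s + 34 = 0.
The quadratic formula then gives s = -3 ± 5j.

s = -3 ± 5j, -7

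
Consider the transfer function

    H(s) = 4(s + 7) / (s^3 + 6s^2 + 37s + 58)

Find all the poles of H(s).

The poles are the roots of the denominator s^3 + 6s^2 + 37s + 58 = 0.
Trying s = -2: the polynomial evaluates to 0, so (s + 2) is a factor.
Dividing out leaves s^2 + 4s + 29 = 0.
The quadratic formula then gives s = -2 ± 5j.

s = -2, -2 ± 5j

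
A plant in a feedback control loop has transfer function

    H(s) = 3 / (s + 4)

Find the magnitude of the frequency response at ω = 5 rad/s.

|H(j5)| ≈ 0.4685

Substitute s = j5: numerator = 3, denominator = 4 + j5.
|H(j5)| = |3| / |4 + j5| = 3 / 6.4031 ≈ 0.4685.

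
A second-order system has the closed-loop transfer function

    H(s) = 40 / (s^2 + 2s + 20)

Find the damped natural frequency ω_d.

ω_d ≈ 4.359 rad/s

Comparing s^2 + 2s + 20 to s^2 + 2ζωₙs + ωₙ²: ωₙ = √20 ≈ 4.472 rad/s and ζ = 2/(2·√20) ≈ 0.2236.
ζωₙ = 2/2 = 1, so ω_d = ωₙ√(1−ζ²) = √(ωₙ² − (ζωₙ)²) = √(20 − 1²) = √19 ≈ 4.359 rad/s.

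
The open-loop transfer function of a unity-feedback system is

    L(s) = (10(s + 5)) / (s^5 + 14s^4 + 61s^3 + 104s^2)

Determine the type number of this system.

Type 2

The denominator has 2 factors of s at the origin (free integrators), so this is a Type 2 system.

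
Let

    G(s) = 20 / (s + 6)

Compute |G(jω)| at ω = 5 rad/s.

|G(j5)| ≈ 2.561

Substitute s = j5: numerator = 20, denominator = 6 + j5.
|G(j5)| = |20| / |6 + j5| = 20 / 7.8102 ≈ 2.561.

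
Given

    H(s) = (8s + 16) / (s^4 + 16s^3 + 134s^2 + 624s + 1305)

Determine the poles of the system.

s = -3 + 6j, -3 - 6j, -5 + 2j, -5 - 2j

The poles are the roots of the denominator s^4 + 16s^3 + 134s^2 + 624s + 1305 = 0.
No real roots exist; factor into two real quadratics: (s^2 + 6s + 45)(s^2 + 10s + 29) = 0.
Each quadratic gives a conjugate pair via the quadratic formula.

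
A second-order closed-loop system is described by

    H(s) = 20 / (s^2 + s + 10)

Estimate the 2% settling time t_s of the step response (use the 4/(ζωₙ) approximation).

Comparing s^2 + s + 10 to s^2 + 2ζωₙs + ωₙ²: ωₙ = √10 ≈ 3.162 rad/s and ζ = 1/(2·√10) ≈ 0.1581.
ζωₙ = 1/2 = 0.5, so t_s ≈ 4/(ζωₙ) = 4/0.5 = 8 s.

t_s ≈ 8 s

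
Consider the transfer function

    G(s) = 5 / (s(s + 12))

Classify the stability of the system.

marginally stable

The poles can be read from the denominator factors: s = 0, -12.
Since the simple pole(s) at s = 0 lie on the jω-axis with none in the right half-plane, the system is marginally stable.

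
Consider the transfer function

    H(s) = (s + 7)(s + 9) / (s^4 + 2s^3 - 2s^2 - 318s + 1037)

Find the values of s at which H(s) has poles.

The poles are the roots of the denominator s^4 + 2s^3 - 2s^2 - 318s + 1037 = 0.
No real roots exist; factor into two real quadratics: (s^2 - 8s + 17)(s^2 + 10s + 61) = 0.
Each quadratic gives a conjugate pair via the quadratic formula.

s = 4 + j, 4 - j, -5 + 6j, -5 - 6j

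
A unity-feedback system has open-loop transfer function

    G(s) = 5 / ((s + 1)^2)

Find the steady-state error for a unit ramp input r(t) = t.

e_ss = ∞

G(s) has no poles at the origin.
This is a Type 0 system; Kv = lim_{s→0} s·G(s) = 0, so the steady-state error for a ramp input is infinite.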